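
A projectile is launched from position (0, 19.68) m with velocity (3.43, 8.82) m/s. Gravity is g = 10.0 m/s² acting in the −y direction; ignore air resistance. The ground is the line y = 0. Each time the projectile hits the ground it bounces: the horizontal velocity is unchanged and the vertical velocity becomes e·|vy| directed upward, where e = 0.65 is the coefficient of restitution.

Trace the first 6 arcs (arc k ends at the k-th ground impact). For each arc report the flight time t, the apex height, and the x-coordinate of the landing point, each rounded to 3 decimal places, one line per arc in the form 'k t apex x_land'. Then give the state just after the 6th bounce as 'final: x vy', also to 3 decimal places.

1 3.053 23.570 10.472
2 2.823 9.958 20.154
3 1.835 4.207 26.446
4 1.193 1.778 30.537
5 0.775 0.751 33.195
6 0.504 0.317 34.923
final: 34.923 1.637

Arc 1: start y=19.680, vy=8.820 → t=3.053, apex=23.570, x_land=10.472, impact vy=-21.712
  bounce: vy ← 0.65·21.712 = 14.113
Arc 2: start y=0.000, vy=14.113 → t=2.823, apex=9.958, x_land=20.154, impact vy=-14.113
  bounce: vy ← 0.65·14.113 = 9.173
Arc 3: start y=0.000, vy=9.173 → t=1.835, apex=4.207, x_land=26.446, impact vy=-9.173
  bounce: vy ← 0.65·9.173 = 5.963
Arc 4: start y=0.000, vy=5.963 → t=1.193, apex=1.778, x_land=30.537, impact vy=-5.963
  bounce: vy ← 0.65·5.963 = 3.876
Arc 5: start y=0.000, vy=3.876 → t=0.775, apex=0.751, x_land=33.195, impact vy=-3.876
  bounce: vy ← 0.65·3.876 = 2.519
Arc 6: start y=0.000, vy=2.519 → t=0.504, apex=0.317, x_land=34.923, impact vy=-2.519
  bounce: vy ← 0.65·2.519 = 1.637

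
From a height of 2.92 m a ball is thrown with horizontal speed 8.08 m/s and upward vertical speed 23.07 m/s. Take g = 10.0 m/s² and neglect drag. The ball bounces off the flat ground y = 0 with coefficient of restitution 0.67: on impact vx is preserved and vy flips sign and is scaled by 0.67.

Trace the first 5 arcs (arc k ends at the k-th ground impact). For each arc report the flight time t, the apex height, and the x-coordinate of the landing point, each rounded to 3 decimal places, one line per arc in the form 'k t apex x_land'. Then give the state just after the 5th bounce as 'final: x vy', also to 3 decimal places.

1 4.737 29.531 38.277
2 3.257 13.257 64.590
3 2.182 5.951 82.220
4 1.462 2.671 94.032
5 0.979 1.199 101.946
final: 101.946 3.281

Arc 1: start y=2.920, vy=23.070 → t=4.737, apex=29.531, x_land=38.277, impact vy=-24.303
  bounce: vy ← 0.67·24.303 = 16.283
Arc 2: start y=0.000, vy=16.283 → t=3.257, apex=13.257, x_land=64.590, impact vy=-16.283
  bounce: vy ← 0.67·16.283 = 10.910
Arc 3: start y=0.000, vy=10.910 → t=2.182, apex=5.951, x_land=82.220, impact vy=-10.910
  bounce: vy ← 0.67·10.910 = 7.309
Arc 4: start y=0.000, vy=7.309 → t=1.462, apex=2.671, x_land=94.032, impact vy=-7.309
  bounce: vy ← 0.67·7.309 = 4.897
Arc 5: start y=0.000, vy=4.897 → t=0.979, apex=1.199, x_land=101.946, impact vy=-4.897
  bounce: vy ← 0.67·4.897 = 3.281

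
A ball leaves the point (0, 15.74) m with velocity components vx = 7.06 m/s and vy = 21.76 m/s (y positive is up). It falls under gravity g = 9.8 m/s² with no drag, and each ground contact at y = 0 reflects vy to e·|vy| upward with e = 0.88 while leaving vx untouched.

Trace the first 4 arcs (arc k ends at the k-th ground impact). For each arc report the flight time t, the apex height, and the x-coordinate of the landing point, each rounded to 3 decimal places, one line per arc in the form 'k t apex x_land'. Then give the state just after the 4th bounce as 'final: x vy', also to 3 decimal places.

Arc 1: start y=15.740, vy=21.760 → t=5.074, apex=39.898, x_land=35.822, impact vy=-27.964
  bounce: vy ← 0.88·27.964 = 24.609
Arc 2: start y=0.000, vy=24.609 → t=5.022, apex=30.897, x_land=71.278, impact vy=-24.609
  bounce: vy ← 0.88·24.609 = 21.656
Arc 3: start y=0.000, vy=21.656 → t=4.419, apex=23.927, x_land=102.480, impact vy=-21.656
  bounce: vy ← 0.88·21.656 = 19.057
Arc 4: start y=0.000, vy=19.057 → t=3.889, apex=18.529, x_land=129.937, impact vy=-19.057
  bounce: vy ← 0.88·19.057 = 16.770

1 5.074 39.898 35.822
2 5.022 30.897 71.278
3 4.419 23.927 102.480
4 3.889 18.529 129.937
final: 129.937 16.770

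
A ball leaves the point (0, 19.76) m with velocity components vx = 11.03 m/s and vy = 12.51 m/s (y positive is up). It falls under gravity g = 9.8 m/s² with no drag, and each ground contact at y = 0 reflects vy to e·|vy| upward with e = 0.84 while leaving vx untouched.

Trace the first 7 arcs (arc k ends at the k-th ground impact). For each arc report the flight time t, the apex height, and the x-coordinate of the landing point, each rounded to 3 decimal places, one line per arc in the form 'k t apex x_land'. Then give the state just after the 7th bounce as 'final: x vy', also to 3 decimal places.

1 3.656 27.745 40.326
2 3.998 19.577 84.420
3 3.358 13.813 121.459
4 2.821 9.747 152.571
5 2.369 6.877 178.706
6 1.990 4.853 200.659
7 1.672 3.424 219.099
final: 219.099 6.881

Arc 1: start y=19.760, vy=12.510 → t=3.656, apex=27.745, x_land=40.326, impact vy=-23.319
  bounce: vy ← 0.84·23.319 = 19.588
Arc 2: start y=0.000, vy=19.588 → t=3.998, apex=19.577, x_land=84.420, impact vy=-19.588
  bounce: vy ← 0.84·19.588 = 16.454
Arc 3: start y=0.000, vy=16.454 → t=3.358, apex=13.813, x_land=121.459, impact vy=-16.454
  bounce: vy ← 0.84·16.454 = 13.822
Arc 4: start y=0.000, vy=13.822 → t=2.821, apex=9.747, x_land=152.571, impact vy=-13.822
  bounce: vy ← 0.84·13.822 = 11.610
Arc 5: start y=0.000, vy=11.610 → t=2.369, apex=6.877, x_land=178.706, impact vy=-11.610
  bounce: vy ← 0.84·11.610 = 9.752
Arc 6: start y=0.000, vy=9.752 → t=1.990, apex=4.853, x_land=200.659, impact vy=-9.752
  bounce: vy ← 0.84·9.752 = 8.192
Arc 7: start y=0.000, vy=8.192 → t=1.672, apex=3.424, x_land=219.099, impact vy=-8.192
  bounce: vy ← 0.84·8.192 = 6.881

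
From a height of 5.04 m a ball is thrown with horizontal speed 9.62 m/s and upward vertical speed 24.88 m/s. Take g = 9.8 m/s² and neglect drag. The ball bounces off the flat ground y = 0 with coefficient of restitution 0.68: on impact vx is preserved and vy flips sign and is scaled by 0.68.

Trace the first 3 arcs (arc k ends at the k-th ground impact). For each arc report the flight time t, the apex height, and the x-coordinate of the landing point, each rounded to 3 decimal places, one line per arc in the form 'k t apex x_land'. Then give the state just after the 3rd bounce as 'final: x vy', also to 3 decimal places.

Arc 1: start y=5.040, vy=24.880 → t=5.273, apex=36.622, x_land=50.723, impact vy=-26.792
  bounce: vy ← 0.68·26.792 = 18.218
Arc 2: start y=0.000, vy=18.218 → t=3.718, apex=16.934, x_land=86.490, impact vy=-18.218
  bounce: vy ← 0.68·18.218 = 12.389
Arc 3: start y=0.000, vy=12.389 → t=2.528, apex=7.830, x_land=110.812, impact vy=-12.389
  bounce: vy ← 0.68·12.389 = 8.424

1 5.273 36.622 50.723
2 3.718 16.934 86.490
3 2.528 7.830 110.812
final: 110.812 8.424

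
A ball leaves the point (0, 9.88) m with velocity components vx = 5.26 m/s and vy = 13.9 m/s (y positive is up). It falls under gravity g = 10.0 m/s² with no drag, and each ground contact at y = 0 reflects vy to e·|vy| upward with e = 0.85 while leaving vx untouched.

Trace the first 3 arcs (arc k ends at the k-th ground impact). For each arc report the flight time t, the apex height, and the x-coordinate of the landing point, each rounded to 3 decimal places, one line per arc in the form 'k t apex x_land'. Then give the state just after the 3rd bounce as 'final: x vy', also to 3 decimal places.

Arc 1: start y=9.880, vy=13.900 → t=3.367, apex=19.541, x_land=17.710, impact vy=-19.769
  bounce: vy ← 0.85·19.769 = 16.804
Arc 2: start y=0.000, vy=16.804 → t=3.361, apex=14.118, x_land=35.387, impact vy=-16.804
  bounce: vy ← 0.85·16.804 = 14.283
Arc 3: start y=0.000, vy=14.283 → t=2.857, apex=10.200, x_land=50.413, impact vy=-14.283
  bounce: vy ← 0.85·14.283 = 12.141

1 3.367 19.541 17.710
2 3.361 14.118 35.387
3 2.857 10.200 50.413
final: 50.413 12.141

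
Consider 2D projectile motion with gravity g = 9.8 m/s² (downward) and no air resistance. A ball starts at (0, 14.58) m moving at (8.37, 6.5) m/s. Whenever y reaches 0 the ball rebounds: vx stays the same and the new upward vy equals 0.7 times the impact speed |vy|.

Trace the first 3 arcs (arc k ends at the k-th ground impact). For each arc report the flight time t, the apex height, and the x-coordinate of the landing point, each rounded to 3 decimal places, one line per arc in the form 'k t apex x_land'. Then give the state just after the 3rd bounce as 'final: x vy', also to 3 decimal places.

1 2.511 16.736 21.020
2 2.587 8.200 42.676
3 1.811 4.018 57.835
final: 57.835 6.212

Arc 1: start y=14.580, vy=6.500 → t=2.511, apex=16.736, x_land=21.020, impact vy=-18.111
  bounce: vy ← 0.7·18.111 = 12.678
Arc 2: start y=0.000, vy=12.678 → t=2.587, apex=8.200, x_land=42.676, impact vy=-12.678
  bounce: vy ← 0.7·12.678 = 8.875
Arc 3: start y=0.000, vy=8.875 → t=1.811, apex=4.018, x_land=57.835, impact vy=-8.875
  bounce: vy ← 0.7·8.875 = 6.212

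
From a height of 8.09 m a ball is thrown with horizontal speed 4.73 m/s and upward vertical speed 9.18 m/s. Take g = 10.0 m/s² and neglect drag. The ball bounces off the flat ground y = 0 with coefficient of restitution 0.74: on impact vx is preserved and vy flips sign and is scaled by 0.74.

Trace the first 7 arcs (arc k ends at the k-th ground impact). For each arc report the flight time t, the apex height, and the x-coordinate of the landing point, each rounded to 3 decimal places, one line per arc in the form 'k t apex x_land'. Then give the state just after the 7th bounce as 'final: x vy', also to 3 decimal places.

1 2.487 12.304 11.762
2 2.322 6.737 22.743
3 1.718 3.689 30.869
4 1.271 2.020 36.883
5 0.941 1.106 41.333
6 0.696 0.606 44.626
7 0.515 0.332 47.062
final: 47.062 1.906

Arc 1: start y=8.090, vy=9.180 → t=2.487, apex=12.304, x_land=11.762, impact vy=-15.687
  bounce: vy ← 0.74·15.687 = 11.608
Arc 2: start y=0.000, vy=11.608 → t=2.322, apex=6.737, x_land=22.743, impact vy=-11.608
  bounce: vy ← 0.74·11.608 = 8.590
Arc 3: start y=0.000, vy=8.590 → t=1.718, apex=3.689, x_land=30.869, impact vy=-8.590
  bounce: vy ← 0.74·8.590 = 6.357
Arc 4: start y=0.000, vy=6.357 → t=1.271, apex=2.020, x_land=36.883, impact vy=-6.357
  bounce: vy ← 0.74·6.357 = 4.704
Arc 5: start y=0.000, vy=4.704 → t=0.941, apex=1.106, x_land=41.333, impact vy=-4.704
  bounce: vy ← 0.74·4.704 = 3.481
Arc 6: start y=0.000, vy=3.481 → t=0.696, apex=0.606, x_land=44.626, impact vy=-3.481
  bounce: vy ← 0.74·3.481 = 2.576
Arc 7: start y=0.000, vy=2.576 → t=0.515, apex=0.332, x_land=47.062, impact vy=-2.576
  bounce: vy ← 0.74·2.576 = 1.906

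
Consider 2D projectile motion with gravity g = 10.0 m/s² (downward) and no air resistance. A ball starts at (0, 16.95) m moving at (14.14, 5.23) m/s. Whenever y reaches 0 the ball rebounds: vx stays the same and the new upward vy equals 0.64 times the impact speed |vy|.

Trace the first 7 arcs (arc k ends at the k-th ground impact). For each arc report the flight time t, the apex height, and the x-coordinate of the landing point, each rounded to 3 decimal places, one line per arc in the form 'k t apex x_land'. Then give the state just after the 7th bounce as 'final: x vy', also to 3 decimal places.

Arc 1: start y=16.950, vy=5.230 → t=2.437, apex=18.318, x_land=34.460, impact vy=-19.140
  bounce: vy ← 0.64·19.140 = 12.250
Arc 2: start y=0.000, vy=12.250 → t=2.450, apex=7.503, x_land=69.102, impact vy=-12.250
  bounce: vy ← 0.64·12.250 = 7.840
Arc 3: start y=0.000, vy=7.840 → t=1.568, apex=3.073, x_land=91.273, impact vy=-7.840
  bounce: vy ← 0.64·7.840 = 5.018
Arc 4: start y=0.000, vy=5.018 → t=1.004, apex=1.259, x_land=105.463, impact vy=-5.018
  bounce: vy ← 0.64·5.018 = 3.211
Arc 5: start y=0.000, vy=3.211 → t=0.642, apex=0.516, x_land=114.544, impact vy=-3.211
  bounce: vy ← 0.64·3.211 = 2.055
Arc 6: start y=0.000, vy=2.055 → t=0.411, apex=0.211, x_land=120.356, impact vy=-2.055
  bounce: vy ← 0.64·2.055 = 1.315
Arc 7: start y=0.000, vy=1.315 → t=0.263, apex=0.087, x_land=124.076, impact vy=-1.315
  bounce: vy ← 0.64·1.315 = 0.842

1 2.437 18.318 34.460
2 2.450 7.503 69.102
3 1.568 3.073 91.273
4 1.004 1.259 105.463
5 0.642 0.516 114.544
6 0.411 0.211 120.356
7 0.263 0.087 124.076
final: 124.076 0.842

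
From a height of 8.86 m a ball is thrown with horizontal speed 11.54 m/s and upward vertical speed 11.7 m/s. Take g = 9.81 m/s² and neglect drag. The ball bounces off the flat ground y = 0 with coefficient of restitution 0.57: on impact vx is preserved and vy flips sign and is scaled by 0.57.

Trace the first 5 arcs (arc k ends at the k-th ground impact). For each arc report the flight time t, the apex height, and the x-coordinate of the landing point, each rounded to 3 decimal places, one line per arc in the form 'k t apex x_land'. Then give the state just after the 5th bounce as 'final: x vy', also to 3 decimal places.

Arc 1: start y=8.860, vy=11.700 → t=2.990, apex=15.837, x_land=34.499, impact vy=-17.627
  bounce: vy ← 0.57·17.627 = 10.048
Arc 2: start y=0.000, vy=10.048 → t=2.048, apex=5.145, x_land=58.138, impact vy=-10.048
  bounce: vy ← 0.57·10.048 = 5.727
Arc 3: start y=0.000, vy=5.727 → t=1.168, apex=1.672, x_land=71.612, impact vy=-5.727
  bounce: vy ← 0.57·5.727 = 3.264
Arc 4: start y=0.000, vy=3.264 → t=0.666, apex=0.543, x_land=79.293, impact vy=-3.264
  bounce: vy ← 0.57·3.264 = 1.861
Arc 5: start y=0.000, vy=1.861 → t=0.379, apex=0.176, x_land=83.670, impact vy=-1.861
  bounce: vy ← 0.57·1.861 = 1.061

1 2.990 15.837 34.499
2 2.048 5.145 58.138
3 1.168 1.672 71.612
4 0.666 0.543 79.293
5 0.379 0.176 83.670
final: 83.670 1.061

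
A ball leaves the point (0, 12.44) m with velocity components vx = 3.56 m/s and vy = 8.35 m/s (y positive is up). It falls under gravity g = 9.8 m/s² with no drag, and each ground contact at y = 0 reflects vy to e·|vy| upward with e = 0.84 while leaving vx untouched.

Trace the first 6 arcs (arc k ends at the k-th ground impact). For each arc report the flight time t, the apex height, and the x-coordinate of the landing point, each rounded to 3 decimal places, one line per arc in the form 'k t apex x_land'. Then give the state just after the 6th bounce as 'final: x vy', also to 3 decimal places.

Arc 1: start y=12.440, vy=8.350 → t=2.659, apex=15.997, x_land=9.466, impact vy=-17.707
  bounce: vy ← 0.84·17.707 = 14.874
Arc 2: start y=0.000, vy=14.874 → t=3.036, apex=11.288, x_land=20.272, impact vy=-14.874
  bounce: vy ← 0.84·14.874 = 12.494
Arc 3: start y=0.000, vy=12.494 → t=2.550, apex=7.965, x_land=29.350, impact vy=-12.494
  bounce: vy ← 0.84·12.494 = 10.495
Arc 4: start y=0.000, vy=10.495 → t=2.142, apex=5.620, x_land=36.975, impact vy=-10.495
  bounce: vy ← 0.84·10.495 = 8.816
Arc 5: start y=0.000, vy=8.816 → t=1.799, apex=3.965, x_land=43.380, impact vy=-8.816
  bounce: vy ← 0.84·8.816 = 7.405
Arc 6: start y=0.000, vy=7.405 → t=1.511, apex=2.798, x_land=48.760, impact vy=-7.405
  bounce: vy ← 0.84·7.405 = 6.221

1 2.659 15.997 9.466
2 3.036 11.288 20.272
3 2.550 7.965 29.350
4 2.142 5.620 36.975
5 1.799 3.965 43.380
6 1.511 2.798 48.760
final: 48.760 6.221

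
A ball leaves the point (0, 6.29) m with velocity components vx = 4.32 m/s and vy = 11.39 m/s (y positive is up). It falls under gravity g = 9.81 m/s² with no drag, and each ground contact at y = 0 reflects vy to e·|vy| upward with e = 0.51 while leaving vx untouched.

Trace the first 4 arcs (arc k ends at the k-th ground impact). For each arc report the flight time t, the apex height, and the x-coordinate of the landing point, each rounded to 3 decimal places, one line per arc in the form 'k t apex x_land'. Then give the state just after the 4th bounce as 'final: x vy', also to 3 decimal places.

Arc 1: start y=6.290, vy=11.390 → t=2.783, apex=12.902, x_land=12.022, impact vy=-15.910
  bounce: vy ← 0.51·15.910 = 8.114
Arc 2: start y=0.000, vy=8.114 → t=1.654, apex=3.356, x_land=19.169, impact vy=-8.114
  bounce: vy ← 0.51·8.114 = 4.138
Arc 3: start y=0.000, vy=4.138 → t=0.844, apex=0.873, x_land=22.814, impact vy=-4.138
  bounce: vy ← 0.51·4.138 = 2.111
Arc 4: start y=0.000, vy=2.111 → t=0.430, apex=0.227, x_land=24.672, impact vy=-2.111
  bounce: vy ← 0.51·2.111 = 1.076

1 2.783 12.902 12.022
2 1.654 3.356 19.169
3 0.844 0.873 22.814
4 0.430 0.227 24.672
final: 24.672 1.076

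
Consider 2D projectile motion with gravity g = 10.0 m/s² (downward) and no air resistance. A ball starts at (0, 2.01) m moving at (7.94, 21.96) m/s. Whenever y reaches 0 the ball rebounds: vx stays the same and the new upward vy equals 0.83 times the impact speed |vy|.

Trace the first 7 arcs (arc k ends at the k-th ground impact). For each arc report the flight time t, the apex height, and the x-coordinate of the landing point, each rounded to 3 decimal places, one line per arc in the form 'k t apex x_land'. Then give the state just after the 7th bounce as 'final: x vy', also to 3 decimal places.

1 4.482 26.122 35.585
2 3.794 17.996 65.711
3 3.149 12.397 90.716
4 2.614 8.540 111.470
5 2.170 5.883 128.696
6 1.801 4.053 142.993
7 1.495 2.792 154.860
final: 154.860 6.202

Arc 1: start y=2.010, vy=21.960 → t=4.482, apex=26.122, x_land=35.585, impact vy=-22.857
  bounce: vy ← 0.83·22.857 = 18.971
Arc 2: start y=0.000, vy=18.971 → t=3.794, apex=17.996, x_land=65.711, impact vy=-18.971
  bounce: vy ← 0.83·18.971 = 15.746
Arc 3: start y=0.000, vy=15.746 → t=3.149, apex=12.397, x_land=90.716, impact vy=-15.746
  bounce: vy ← 0.83·15.746 = 13.069
Arc 4: start y=0.000, vy=13.069 → t=2.614, apex=8.540, x_land=111.470, impact vy=-13.069
  bounce: vy ← 0.83·13.069 = 10.848
Arc 5: start y=0.000, vy=10.848 → t=2.170, apex=5.883, x_land=128.696, impact vy=-10.848
  bounce: vy ← 0.83·10.848 = 9.003
Arc 6: start y=0.000, vy=9.003 → t=1.801, apex=4.053, x_land=142.993, impact vy=-9.003
  bounce: vy ← 0.83·9.003 = 7.473
Arc 7: start y=0.000, vy=7.473 → t=1.495, apex=2.792, x_land=154.860, impact vy=-7.473
  bounce: vy ← 0.83·7.473 = 6.202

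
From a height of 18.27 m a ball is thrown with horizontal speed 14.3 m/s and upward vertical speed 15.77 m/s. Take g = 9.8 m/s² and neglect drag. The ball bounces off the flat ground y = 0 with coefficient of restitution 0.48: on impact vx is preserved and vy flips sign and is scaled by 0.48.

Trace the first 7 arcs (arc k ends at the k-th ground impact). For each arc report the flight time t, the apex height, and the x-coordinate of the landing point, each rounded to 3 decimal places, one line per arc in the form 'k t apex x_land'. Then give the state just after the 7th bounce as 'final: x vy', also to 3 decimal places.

1 4.123 30.958 58.955
2 2.413 7.133 93.462
3 1.158 1.643 110.025
4 0.556 0.379 117.975
5 0.267 0.087 121.791
6 0.128 0.020 123.623
7 0.061 0.005 124.502
final: 124.502 0.145

Arc 1: start y=18.270, vy=15.770 → t=4.123, apex=30.958, x_land=58.955, impact vy=-24.633
  bounce: vy ← 0.48·24.633 = 11.824
Arc 2: start y=0.000, vy=11.824 → t=2.413, apex=7.133, x_land=93.462, impact vy=-11.824
  bounce: vy ← 0.48·11.824 = 5.675
Arc 3: start y=0.000, vy=5.675 → t=1.158, apex=1.643, x_land=110.025, impact vy=-5.675
  bounce: vy ← 0.48·5.675 = 2.724
Arc 4: start y=0.000, vy=2.724 → t=0.556, apex=0.379, x_land=117.975, impact vy=-2.724
  bounce: vy ← 0.48·2.724 = 1.308
Arc 5: start y=0.000, vy=1.308 → t=0.267, apex=0.087, x_land=121.791, impact vy=-1.308
  bounce: vy ← 0.48·1.308 = 0.628
Arc 6: start y=0.000, vy=0.628 → t=0.128, apex=0.020, x_land=123.623, impact vy=-0.628
  bounce: vy ← 0.48·0.628 = 0.301
Arc 7: start y=0.000, vy=0.301 → t=0.061, apex=0.005, x_land=124.502, impact vy=-0.301
  bounce: vy ← 0.48·0.301 = 0.145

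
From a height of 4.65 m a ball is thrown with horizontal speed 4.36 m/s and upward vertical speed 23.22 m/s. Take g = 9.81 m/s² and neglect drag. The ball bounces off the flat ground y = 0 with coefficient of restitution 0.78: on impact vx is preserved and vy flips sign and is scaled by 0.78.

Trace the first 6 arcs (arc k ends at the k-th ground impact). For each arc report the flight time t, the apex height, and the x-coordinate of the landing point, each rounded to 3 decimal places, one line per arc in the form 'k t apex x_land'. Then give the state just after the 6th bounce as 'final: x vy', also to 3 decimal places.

Arc 1: start y=4.650, vy=23.220 → t=4.926, apex=32.131, x_land=21.479, impact vy=-25.108
  bounce: vy ← 0.78·25.108 = 19.584
Arc 2: start y=0.000, vy=19.584 → t=3.993, apex=19.548, x_land=38.887, impact vy=-19.584
  bounce: vy ← 0.78·19.584 = 15.276
Arc 3: start y=0.000, vy=15.276 → t=3.114, apex=11.893, x_land=52.465, impact vy=-15.276
  bounce: vy ← 0.78·15.276 = 11.915
Arc 4: start y=0.000, vy=11.915 → t=2.429, apex=7.236, x_land=63.056, impact vy=-11.915
  bounce: vy ← 0.78·11.915 = 9.294
Arc 5: start y=0.000, vy=9.294 → t=1.895, apex=4.402, x_land=71.317, impact vy=-9.294
  bounce: vy ← 0.78·9.294 = 7.249
Arc 6: start y=0.000, vy=7.249 → t=1.478, apex=2.678, x_land=77.761, impact vy=-7.249
  bounce: vy ← 0.78·7.249 = 5.654

1 4.926 32.131 21.479
2 3.993 19.548 38.887
3 3.114 11.893 52.465
4 2.429 7.236 63.056
5 1.895 4.402 71.317
6 1.478 2.678 77.761
final: 77.761 5.654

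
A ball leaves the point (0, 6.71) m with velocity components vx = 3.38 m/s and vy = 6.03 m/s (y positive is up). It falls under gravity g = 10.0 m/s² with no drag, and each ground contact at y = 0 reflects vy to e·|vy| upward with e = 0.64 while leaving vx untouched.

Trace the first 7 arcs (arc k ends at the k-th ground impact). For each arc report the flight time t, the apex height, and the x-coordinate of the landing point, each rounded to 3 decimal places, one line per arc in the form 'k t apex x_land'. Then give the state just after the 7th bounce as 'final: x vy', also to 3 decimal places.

1 1.909 8.528 6.452
2 1.672 3.493 12.103
3 1.070 1.431 15.719
4 0.685 0.586 18.033
5 0.438 0.240 19.514
6 0.280 0.098 20.462
7 0.179 0.040 21.069
final: 21.069 0.574

Arc 1: start y=6.710, vy=6.030 → t=1.909, apex=8.528, x_land=6.452, impact vy=-13.060
  bounce: vy ← 0.64·13.060 = 8.358
Arc 2: start y=0.000, vy=8.358 → t=1.672, apex=3.493, x_land=12.103, impact vy=-8.358
  bounce: vy ← 0.64·8.358 = 5.349
Arc 3: start y=0.000, vy=5.349 → t=1.070, apex=1.431, x_land=15.719, impact vy=-5.349
  bounce: vy ← 0.64·5.349 = 3.424
Arc 4: start y=0.000, vy=3.424 → t=0.685, apex=0.586, x_land=18.033, impact vy=-3.424
  bounce: vy ← 0.64·3.424 = 2.191
Arc 5: start y=0.000, vy=2.191 → t=0.438, apex=0.240, x_land=19.514, impact vy=-2.191
  bounce: vy ← 0.64·2.191 = 1.402
Arc 6: start y=0.000, vy=1.402 → t=0.280, apex=0.098, x_land=20.462, impact vy=-1.402
  bounce: vy ← 0.64·1.402 = 0.897
Arc 7: start y=0.000, vy=0.897 → t=0.179, apex=0.040, x_land=21.069, impact vy=-0.897
  bounce: vy ← 0.64·0.897 = 0.574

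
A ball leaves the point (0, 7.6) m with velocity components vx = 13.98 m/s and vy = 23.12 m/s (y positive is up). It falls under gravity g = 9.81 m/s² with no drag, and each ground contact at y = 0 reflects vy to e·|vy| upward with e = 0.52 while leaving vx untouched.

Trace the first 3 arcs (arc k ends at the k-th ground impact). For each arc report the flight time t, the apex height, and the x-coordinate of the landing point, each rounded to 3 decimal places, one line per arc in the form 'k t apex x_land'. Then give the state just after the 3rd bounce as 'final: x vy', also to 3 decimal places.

Arc 1: start y=7.600, vy=23.120 → t=5.022, apex=34.844, x_land=70.209, impact vy=-26.147
  bounce: vy ← 0.52·26.147 = 13.596
Arc 2: start y=0.000, vy=13.596 → t=2.772, apex=9.422, x_land=108.960, impact vy=-13.596
  bounce: vy ← 0.52·13.596 = 7.070
Arc 3: start y=0.000, vy=7.070 → t=1.441, apex=2.548, x_land=129.111, impact vy=-7.070
  bounce: vy ← 0.52·7.070 = 3.676

1 5.022 34.844 70.209
2 2.772 9.422 108.960
3 1.441 2.548 129.111
final: 129.111 3.676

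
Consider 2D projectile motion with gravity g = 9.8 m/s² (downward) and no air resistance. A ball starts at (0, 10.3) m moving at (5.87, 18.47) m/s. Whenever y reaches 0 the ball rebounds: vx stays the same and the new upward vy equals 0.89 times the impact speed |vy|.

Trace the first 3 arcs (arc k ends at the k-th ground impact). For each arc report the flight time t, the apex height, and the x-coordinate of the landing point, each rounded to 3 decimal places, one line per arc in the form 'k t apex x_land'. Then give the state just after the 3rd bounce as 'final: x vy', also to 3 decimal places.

Arc 1: start y=10.300, vy=18.470 → t=4.263, apex=27.705, x_land=25.021, impact vy=-23.303
  bounce: vy ← 0.89·23.303 = 20.739
Arc 2: start y=0.000, vy=20.739 → t=4.233, apex=21.945, x_land=49.866, impact vy=-20.739
  bounce: vy ← 0.89·20.739 = 18.458
Arc 3: start y=0.000, vy=18.458 → t=3.767, apex=17.383, x_land=71.978, impact vy=-18.458
  bounce: vy ← 0.89·18.458 = 16.428

1 4.263 27.705 25.021
2 4.233 21.945 49.866
3 3.767 17.383 71.978
final: 71.978 16.428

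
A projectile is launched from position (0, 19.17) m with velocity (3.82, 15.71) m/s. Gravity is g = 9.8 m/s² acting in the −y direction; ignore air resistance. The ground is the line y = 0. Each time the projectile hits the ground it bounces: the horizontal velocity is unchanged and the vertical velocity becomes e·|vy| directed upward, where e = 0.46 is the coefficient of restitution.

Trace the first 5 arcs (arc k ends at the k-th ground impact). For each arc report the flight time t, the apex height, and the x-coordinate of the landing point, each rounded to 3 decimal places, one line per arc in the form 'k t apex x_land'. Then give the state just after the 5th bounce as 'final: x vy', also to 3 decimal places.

Arc 1: start y=19.170, vy=15.710 → t=4.149, apex=31.762, x_land=15.849, impact vy=-24.951
  bounce: vy ← 0.46·24.951 = 11.477
Arc 2: start y=0.000, vy=11.477 → t=2.342, apex=6.721, x_land=24.797, impact vy=-11.477
  bounce: vy ← 0.46·11.477 = 5.280
Arc 3: start y=0.000, vy=5.280 → t=1.077, apex=1.422, x_land=28.913, impact vy=-5.280
  bounce: vy ← 0.46·5.280 = 2.429
Arc 4: start y=0.000, vy=2.429 → t=0.496, apex=0.301, x_land=30.806, impact vy=-2.429
  bounce: vy ← 0.46·2.429 = 1.117
Arc 5: start y=0.000, vy=1.117 → t=0.228, apex=0.064, x_land=31.677, impact vy=-1.117
  bounce: vy ← 0.46·1.117 = 0.514

1 4.149 31.762 15.849
2 2.342 6.721 24.797
3 1.077 1.422 28.913
4 0.496 0.301 30.806
5 0.228 0.064 31.677
final: 31.677 0.514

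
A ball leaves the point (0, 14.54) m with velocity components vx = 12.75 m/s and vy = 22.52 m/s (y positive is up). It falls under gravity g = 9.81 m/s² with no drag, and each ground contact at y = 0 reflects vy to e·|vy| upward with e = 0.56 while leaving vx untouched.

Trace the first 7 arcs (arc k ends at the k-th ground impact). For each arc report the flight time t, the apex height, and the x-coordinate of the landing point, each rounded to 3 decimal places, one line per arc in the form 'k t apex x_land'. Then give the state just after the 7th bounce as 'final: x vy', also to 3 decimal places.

Arc 1: start y=14.540, vy=22.520 → t=5.165, apex=40.389, x_land=65.856, impact vy=-28.150
  bounce: vy ← 0.56·28.150 = 15.764
Arc 2: start y=0.000, vy=15.764 → t=3.214, apex=12.666, x_land=106.832, impact vy=-15.764
  bounce: vy ← 0.56·15.764 = 8.828
Arc 3: start y=0.000, vy=8.828 → t=1.800, apex=3.972, x_land=129.779, impact vy=-8.828
  bounce: vy ← 0.56·8.828 = 4.944
Arc 4: start y=0.000, vy=4.944 → t=1.008, apex=1.246, x_land=142.630, impact vy=-4.944
  bounce: vy ← 0.56·4.944 = 2.768
Arc 5: start y=0.000, vy=2.768 → t=0.564, apex=0.391, x_land=149.826, impact vy=-2.768
  bounce: vy ← 0.56·2.768 = 1.550
Arc 6: start y=0.000, vy=1.550 → t=0.316, apex=0.123, x_land=153.856, impact vy=-1.550
  bounce: vy ← 0.56·1.550 = 0.868
Arc 7: start y=0.000, vy=0.868 → t=0.177, apex=0.038, x_land=156.113, impact vy=-0.868
  bounce: vy ← 0.56·0.868 = 0.486

1 5.165 40.389 65.856
2 3.214 12.666 106.832
3 1.800 3.972 129.779
4 1.008 1.246 142.630
5 0.564 0.391 149.826
6 0.316 0.123 153.856
7 0.177 0.038 156.113
final: 156.113 0.486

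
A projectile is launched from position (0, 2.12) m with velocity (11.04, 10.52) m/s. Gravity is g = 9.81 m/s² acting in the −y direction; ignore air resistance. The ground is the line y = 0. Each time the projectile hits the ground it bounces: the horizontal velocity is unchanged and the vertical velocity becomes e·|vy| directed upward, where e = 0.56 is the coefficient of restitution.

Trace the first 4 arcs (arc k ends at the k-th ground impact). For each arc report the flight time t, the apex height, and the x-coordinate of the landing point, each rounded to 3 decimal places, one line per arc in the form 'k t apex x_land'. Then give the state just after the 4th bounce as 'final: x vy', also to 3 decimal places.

1 2.330 7.761 25.726
2 1.409 2.434 41.279
3 0.789 0.763 49.989
4 0.442 0.239 54.866
final: 54.866 1.214

Arc 1: start y=2.120, vy=10.520 → t=2.330, apex=7.761, x_land=25.726, impact vy=-12.340
  bounce: vy ← 0.56·12.340 = 6.910
Arc 2: start y=0.000, vy=6.910 → t=1.409, apex=2.434, x_land=41.279, impact vy=-6.910
  bounce: vy ← 0.56·6.910 = 3.870
Arc 3: start y=0.000, vy=3.870 → t=0.789, apex=0.763, x_land=49.989, impact vy=-3.870
  bounce: vy ← 0.56·3.870 = 2.167
Arc 4: start y=0.000, vy=2.167 → t=0.442, apex=0.239, x_land=54.866, impact vy=-2.167
  bounce: vy ← 0.56·2.167 = 1.214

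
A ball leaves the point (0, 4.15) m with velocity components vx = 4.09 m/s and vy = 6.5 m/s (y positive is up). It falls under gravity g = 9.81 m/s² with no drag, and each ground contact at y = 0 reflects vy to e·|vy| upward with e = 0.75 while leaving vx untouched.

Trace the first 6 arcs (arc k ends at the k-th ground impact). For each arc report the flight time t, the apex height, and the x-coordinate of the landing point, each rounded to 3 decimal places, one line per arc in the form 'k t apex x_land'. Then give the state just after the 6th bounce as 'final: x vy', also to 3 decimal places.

1 1.796 6.303 7.347
2 1.700 3.546 14.301
3 1.275 1.994 19.517
4 0.956 1.122 23.429
5 0.717 0.631 26.363
6 0.538 0.355 28.564
final: 28.564 1.979

Arc 1: start y=4.150, vy=6.500 → t=1.796, apex=6.303, x_land=7.347, impact vy=-11.121
  bounce: vy ← 0.75·11.121 = 8.341
Arc 2: start y=0.000, vy=8.341 → t=1.700, apex=3.546, x_land=14.301, impact vy=-8.341
  bounce: vy ← 0.75·8.341 = 6.255
Arc 3: start y=0.000, vy=6.255 → t=1.275, apex=1.994, x_land=19.517, impact vy=-6.255
  bounce: vy ← 0.75·6.255 = 4.692
Arc 4: start y=0.000, vy=4.692 → t=0.956, apex=1.122, x_land=23.429, impact vy=-4.692
  bounce: vy ← 0.75·4.692 = 3.519
Arc 5: start y=0.000, vy=3.519 → t=0.717, apex=0.631, x_land=26.363, impact vy=-3.519
  bounce: vy ← 0.75·3.519 = 2.639
Arc 6: start y=0.000, vy=2.639 → t=0.538, apex=0.355, x_land=28.564, impact vy=-2.639
  bounce: vy ← 0.75·2.639 = 1.979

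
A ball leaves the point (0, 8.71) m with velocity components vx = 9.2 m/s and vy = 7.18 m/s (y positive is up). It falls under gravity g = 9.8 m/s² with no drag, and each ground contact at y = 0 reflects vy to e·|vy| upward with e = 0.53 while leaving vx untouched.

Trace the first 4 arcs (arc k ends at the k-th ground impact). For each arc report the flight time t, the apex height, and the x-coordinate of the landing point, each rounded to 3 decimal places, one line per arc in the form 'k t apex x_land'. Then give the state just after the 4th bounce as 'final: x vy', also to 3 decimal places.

Arc 1: start y=8.710, vy=7.180 → t=2.254, apex=11.340, x_land=20.736, impact vy=-14.909
  bounce: vy ← 0.53·14.909 = 7.902
Arc 2: start y=0.000, vy=7.902 → t=1.613, apex=3.185, x_land=35.572, impact vy=-7.902
  bounce: vy ← 0.53·7.902 = 4.188
Arc 3: start y=0.000, vy=4.188 → t=0.855, apex=0.895, x_land=43.435, impact vy=-4.188
  bounce: vy ← 0.53·4.188 = 2.220
Arc 4: start y=0.000, vy=2.220 → t=0.453, apex=0.251, x_land=47.602, impact vy=-2.220
  bounce: vy ← 0.53·2.220 = 1.176

1 2.254 11.340 20.736
2 1.613 3.185 35.572
3 0.855 0.895 43.435
4 0.453 0.251 47.602
final: 47.602 1.176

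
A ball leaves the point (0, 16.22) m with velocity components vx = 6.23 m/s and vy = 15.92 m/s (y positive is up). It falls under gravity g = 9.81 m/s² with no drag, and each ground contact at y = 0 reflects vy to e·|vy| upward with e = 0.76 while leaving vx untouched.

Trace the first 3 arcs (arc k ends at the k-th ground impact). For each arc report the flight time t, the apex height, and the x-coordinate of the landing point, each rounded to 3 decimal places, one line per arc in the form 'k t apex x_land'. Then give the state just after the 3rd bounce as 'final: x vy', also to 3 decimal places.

1 4.060 29.138 25.295
2 3.705 16.830 48.375
3 2.816 9.721 65.916
final: 65.916 10.496

Arc 1: start y=16.220, vy=15.920 → t=4.060, apex=29.138, x_land=25.295, impact vy=-23.910
  bounce: vy ← 0.76·23.910 = 18.172
Arc 2: start y=0.000, vy=18.172 → t=3.705, apex=16.830, x_land=48.375, impact vy=-18.172
  bounce: vy ← 0.76·18.172 = 13.810
Arc 3: start y=0.000, vy=13.810 → t=2.816, apex=9.721, x_land=65.916, impact vy=-13.810
  bounce: vy ← 0.76·13.810 = 10.496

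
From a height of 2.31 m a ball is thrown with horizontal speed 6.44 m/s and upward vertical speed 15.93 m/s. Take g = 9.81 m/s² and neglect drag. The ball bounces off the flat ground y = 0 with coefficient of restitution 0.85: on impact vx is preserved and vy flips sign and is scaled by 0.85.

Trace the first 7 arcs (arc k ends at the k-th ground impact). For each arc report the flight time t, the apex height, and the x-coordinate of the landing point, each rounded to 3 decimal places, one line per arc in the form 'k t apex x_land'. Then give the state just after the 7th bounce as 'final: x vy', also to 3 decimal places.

Arc 1: start y=2.310, vy=15.930 → t=3.387, apex=15.244, x_land=21.811, impact vy=-17.294
  bounce: vy ← 0.85·17.294 = 14.700
Arc 2: start y=0.000, vy=14.700 → t=2.997, apex=11.014, x_land=41.111, impact vy=-14.700
  bounce: vy ← 0.85·14.700 = 12.495
Arc 3: start y=0.000, vy=12.495 → t=2.547, apex=7.957, x_land=57.516, impact vy=-12.495
  bounce: vy ← 0.85·12.495 = 10.621
Arc 4: start y=0.000, vy=10.621 → t=2.165, apex=5.749, x_land=71.461, impact vy=-10.621
  bounce: vy ← 0.85·10.621 = 9.028
Arc 5: start y=0.000, vy=9.028 → t=1.840, apex=4.154, x_land=83.314, impact vy=-9.028
  bounce: vy ← 0.85·9.028 = 7.673
Arc 6: start y=0.000, vy=7.673 → t=1.564, apex=3.001, x_land=93.389, impact vy=-7.673
  bounce: vy ← 0.85·7.673 = 6.522
Arc 7: start y=0.000, vy=6.522 → t=1.330, apex=2.168, x_land=101.952, impact vy=-6.522
  bounce: vy ← 0.85·6.522 = 5.544

1 3.387 15.244 21.811
2 2.997 11.014 41.111
3 2.547 7.957 57.516
4 2.165 5.749 71.461
5 1.840 4.154 83.314
6 1.564 3.001 93.389
7 1.330 2.168 101.952
final: 101.952 5.544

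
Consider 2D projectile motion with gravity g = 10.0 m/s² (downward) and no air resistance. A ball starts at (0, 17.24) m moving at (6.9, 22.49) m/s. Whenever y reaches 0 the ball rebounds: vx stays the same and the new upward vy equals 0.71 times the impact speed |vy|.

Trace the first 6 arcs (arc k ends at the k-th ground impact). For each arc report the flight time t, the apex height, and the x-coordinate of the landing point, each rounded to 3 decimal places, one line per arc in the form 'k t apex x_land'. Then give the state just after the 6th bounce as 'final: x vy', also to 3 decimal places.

1 5.166 42.530 35.642
2 4.141 21.439 64.218
3 2.940 10.808 84.507
4 2.088 5.448 98.912
5 1.482 2.746 109.140
6 1.052 1.384 116.401
final: 116.401 3.736

Arc 1: start y=17.240, vy=22.490 → t=5.166, apex=42.530, x_land=35.642, impact vy=-29.165
  bounce: vy ← 0.71·29.165 = 20.707
Arc 2: start y=0.000, vy=20.707 → t=4.141, apex=21.439, x_land=64.218, impact vy=-20.707
  bounce: vy ← 0.71·20.707 = 14.702
Arc 3: start y=0.000, vy=14.702 → t=2.940, apex=10.808, x_land=84.507, impact vy=-14.702
  bounce: vy ← 0.71·14.702 = 10.438
Arc 4: start y=0.000, vy=10.438 → t=2.088, apex=5.448, x_land=98.912, impact vy=-10.438
  bounce: vy ← 0.71·10.438 = 7.411
Arc 5: start y=0.000, vy=7.411 → t=1.482, apex=2.746, x_land=109.140, impact vy=-7.411
  bounce: vy ← 0.71·7.411 = 5.262
Arc 6: start y=0.000, vy=5.262 → t=1.052, apex=1.384, x_land=116.401, impact vy=-5.262
  bounce: vy ← 0.71·5.262 = 3.736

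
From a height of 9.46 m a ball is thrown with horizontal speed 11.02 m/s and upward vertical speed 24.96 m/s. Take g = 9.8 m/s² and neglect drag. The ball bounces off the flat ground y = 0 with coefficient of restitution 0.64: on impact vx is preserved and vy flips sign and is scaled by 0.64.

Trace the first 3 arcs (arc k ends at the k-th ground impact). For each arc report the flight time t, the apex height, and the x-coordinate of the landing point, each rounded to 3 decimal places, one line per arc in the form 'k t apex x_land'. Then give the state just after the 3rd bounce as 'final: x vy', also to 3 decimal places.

Arc 1: start y=9.460, vy=24.960 → t=5.448, apex=41.246, x_land=60.040, impact vy=-28.433
  bounce: vy ← 0.64·28.433 = 18.197
Arc 2: start y=0.000, vy=18.197 → t=3.714, apex=16.894, x_land=100.964, impact vy=-18.197
  bounce: vy ← 0.64·18.197 = 11.646
Arc 3: start y=0.000, vy=11.646 → t=2.377, apex=6.920, x_land=127.156, impact vy=-11.646
  bounce: vy ← 0.64·11.646 = 7.453

1 5.448 41.246 60.040
2 3.714 16.894 100.964
3 2.377 6.920 127.156
final: 127.156 7.453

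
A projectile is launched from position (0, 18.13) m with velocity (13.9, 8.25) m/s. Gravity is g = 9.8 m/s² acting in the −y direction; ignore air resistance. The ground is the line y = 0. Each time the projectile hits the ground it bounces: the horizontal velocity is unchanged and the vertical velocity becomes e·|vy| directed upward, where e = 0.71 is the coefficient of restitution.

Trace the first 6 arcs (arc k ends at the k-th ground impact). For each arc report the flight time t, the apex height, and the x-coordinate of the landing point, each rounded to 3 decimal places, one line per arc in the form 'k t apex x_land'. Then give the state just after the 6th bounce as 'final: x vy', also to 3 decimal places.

1 2.942 21.603 40.887
2 2.982 10.890 82.331
3 2.117 5.490 111.756
4 1.503 2.767 132.648
5 1.067 1.395 147.481
6 0.758 0.703 158.012
final: 158.012 2.636

Arc 1: start y=18.130, vy=8.250 → t=2.942, apex=21.603, x_land=40.887, impact vy=-20.577
  bounce: vy ← 0.71·20.577 = 14.610
Arc 2: start y=0.000, vy=14.610 → t=2.982, apex=10.890, x_land=82.331, impact vy=-14.610
  bounce: vy ← 0.71·14.610 = 10.373
Arc 3: start y=0.000, vy=10.373 → t=2.117, apex=5.490, x_land=111.756, impact vy=-10.373
  bounce: vy ← 0.71·10.373 = 7.365
Arc 4: start y=0.000, vy=7.365 → t=1.503, apex=2.767, x_land=132.648, impact vy=-7.365
  bounce: vy ← 0.71·7.365 = 5.229
Arc 5: start y=0.000, vy=5.229 → t=1.067, apex=1.395, x_land=147.481, impact vy=-5.229
  bounce: vy ← 0.71·5.229 = 3.713
Arc 6: start y=0.000, vy=3.713 → t=0.758, apex=0.703, x_land=158.012, impact vy=-3.713
  bounce: vy ← 0.71·3.713 = 2.636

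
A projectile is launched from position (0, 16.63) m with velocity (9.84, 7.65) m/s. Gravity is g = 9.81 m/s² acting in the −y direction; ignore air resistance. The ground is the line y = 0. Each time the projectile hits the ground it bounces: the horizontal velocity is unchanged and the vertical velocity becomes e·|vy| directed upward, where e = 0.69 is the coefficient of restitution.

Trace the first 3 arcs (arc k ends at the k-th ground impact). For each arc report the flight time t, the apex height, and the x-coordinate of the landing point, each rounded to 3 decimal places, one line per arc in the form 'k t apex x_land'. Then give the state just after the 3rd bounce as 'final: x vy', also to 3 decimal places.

1 2.779 19.613 27.350
2 2.759 9.338 54.503
3 1.904 4.446 73.239
final: 73.239 6.444

Arc 1: start y=16.630, vy=7.650 → t=2.779, apex=19.613, x_land=27.350, impact vy=-19.616
  bounce: vy ← 0.69·19.616 = 13.535
Arc 2: start y=0.000, vy=13.535 → t=2.759, apex=9.338, x_land=54.503, impact vy=-13.535
  bounce: vy ← 0.69·13.535 = 9.339
Arc 3: start y=0.000, vy=9.339 → t=1.904, apex=4.446, x_land=73.239, impact vy=-9.339
  bounce: vy ← 0.69·9.339 = 6.444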